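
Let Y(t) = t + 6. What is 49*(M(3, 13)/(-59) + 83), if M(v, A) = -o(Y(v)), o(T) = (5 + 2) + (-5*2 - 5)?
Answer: 239561/59 ≈ 4060.4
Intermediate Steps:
Y(t) = 6 + t
o(T) = -8 (o(T) = 7 + (-10 - 5) = 7 - 15 = -8)
M(v, A) = 8 (M(v, A) = -1*(-8) = 8)
49*(M(3, 13)/(-59) + 83) = 49*(8/(-59) + 83) = 49*(8*(-1/59) + 83) = 49*(-8/59 + 83) = 49*(4889/59) = 239561/59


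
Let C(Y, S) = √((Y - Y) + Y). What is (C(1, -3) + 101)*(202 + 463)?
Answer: 67830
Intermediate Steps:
C(Y, S) = √Y (C(Y, S) = √(0 + Y) = √Y)
(C(1, -3) + 101)*(202 + 463) = (√1 + 101)*(202 + 463) = (1 + 101)*665 = 102*665 = 67830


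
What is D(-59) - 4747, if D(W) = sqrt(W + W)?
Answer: -4747 + I*sqrt(118) ≈ -4747.0 + 10.863*I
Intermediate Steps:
D(W) = sqrt(2)*sqrt(W) (D(W) = sqrt(2*W) = sqrt(2)*sqrt(W))
D(-59) - 4747 = sqrt(2)*sqrt(-59) - 4747 = sqrt(2)*(I*sqrt(59)) - 4747 = I*sqrt(118) - 4747 = -4747 + I*sqrt(118)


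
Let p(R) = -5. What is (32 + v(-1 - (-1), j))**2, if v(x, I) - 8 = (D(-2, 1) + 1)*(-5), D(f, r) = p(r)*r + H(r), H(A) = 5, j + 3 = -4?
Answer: 1225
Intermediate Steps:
j = -7 (j = -3 - 4 = -7)
D(f, r) = 5 - 5*r (D(f, r) = -5*r + 5 = 5 - 5*r)
v(x, I) = 3 (v(x, I) = 8 + ((5 - 5*1) + 1)*(-5) = 8 + ((5 - 5) + 1)*(-5) = 8 + (0 + 1)*(-5) = 8 + 1*(-5) = 8 - 5 = 3)
(32 + v(-1 - (-1), j))**2 = (32 + 3)**2 = 35**2 = 1225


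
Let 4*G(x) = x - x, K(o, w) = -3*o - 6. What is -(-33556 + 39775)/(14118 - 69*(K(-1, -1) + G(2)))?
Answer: -2073/4775 ≈ -0.43414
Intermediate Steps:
K(o, w) = -6 - 3*o
G(x) = 0 (G(x) = (x - x)/4 = (¼)*0 = 0)
-(-33556 + 39775)/(14118 - 69*(K(-1, -1) + G(2))) = -(-33556 + 39775)/(14118 - 69*((-6 - 3*(-1)) + 0)) = -6219/(14118 - 69*((-6 + 3) + 0)) = -6219/(14118 - 69*(-3 + 0)) = -6219/(14118 - 69*(-3)) = -6219/(14118 + 207) = -6219/14325 = -1*2073/4775 = -2073/4775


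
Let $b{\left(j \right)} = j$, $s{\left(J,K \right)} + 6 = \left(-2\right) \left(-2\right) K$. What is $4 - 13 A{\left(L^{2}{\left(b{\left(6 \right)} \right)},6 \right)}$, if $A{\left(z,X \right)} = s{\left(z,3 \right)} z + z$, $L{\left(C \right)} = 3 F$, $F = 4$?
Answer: $-13100$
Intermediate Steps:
$s{\left(J,K \right)} = -6 + 4 K$ ($s{\left(J,K \right)} = -6 + \left(-2\right) \left(-2\right) K = -6 + 4 K$)
$L{\left(C \right)} = 12$ ($L{\left(C \right)} = 3 \cdot 4 = 12$)
$A{\left(z,X \right)} = 7 z$ ($A{\left(z,X \right)} = \left(-6 + 4 \cdot 3\right) z + z = \left(-6 + 12\right) z + z = 6 z + z = 7 z$)
$4 - 13 A{\left(L^{2}{\left(b{\left(6 \right)} \right)},6 \right)} = 4 - 13 \cdot 7 \cdot 12^{2} = 4 - 13 \cdot 7 \cdot 144 = 4 - 13104 = -13100$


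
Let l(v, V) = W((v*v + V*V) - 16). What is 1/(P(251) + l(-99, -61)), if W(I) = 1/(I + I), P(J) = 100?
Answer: 27012/2701201 ≈ 0.010000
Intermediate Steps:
W(I) = 1/(2*I)
l(v, V) = 1/(2*(-16 + V² + v²)) (l(v, V) = 1/(2*((v*v + V*V) - 16)) = 1/(2*((v² + V²) - 16)) = 1/(2*((V² + v²) - 16)) = 1/(2*(-16 + V² + v²)))
1/(P(251) + l(-99, -61)) = 1/(100 + 1/(2*(-16 + (-61)² + (-99)²))) = 1/(100 + 1/(2*(-16 + 3721 + 9801))) = 1/(100 + (½)/13506) = 1/(100 + (½)*(1/13506)) = 1/(100 + 1/27012) = 1/(2701201/27012) = 27012/2701201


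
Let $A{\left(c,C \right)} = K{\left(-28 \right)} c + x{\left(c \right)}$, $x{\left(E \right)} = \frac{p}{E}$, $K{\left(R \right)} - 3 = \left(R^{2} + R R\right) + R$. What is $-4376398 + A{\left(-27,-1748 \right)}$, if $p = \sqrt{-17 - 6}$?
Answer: $-4418059 - \frac{i \sqrt{23}}{27} \approx -4.4181 \cdot 10^{6} - 0.17762 i$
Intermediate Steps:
$K{\left(R \right)} = 3 + R + 2 R^{2}$ ($K{\left(R \right)} = 3 + \left(\left(R^{2} + R R\right) + R\right) = 3 + \left(\left(R^{2} + R^{2}\right) + R\right) = 3 + \left(2 R^{2} + R\right) = 3 + \left(R + 2 R^{2}\right) = 3 + R + 2 R^{2}$)
$p = i \sqrt{23}$ ($p = \sqrt{-23} = i \sqrt{23} \approx 4.7958 i$)
$x{\left(E \right)} = \frac{i \sqrt{23}}{E}$
$A{\left(c,C \right)} = 1543 c + \frac{i \sqrt{23}}{c}$ ($A{\left(c,C \right)} = \left(3 - 28 + 2 \left(-28\right)^{2}\right) c + \frac{i \sqrt{23}}{c} = \left(3 - 28 + 2 \cdot 784\right) c + \frac{i \sqrt{23}}{c} = \left(3 - 28 + 1568\right) c + \frac{i \sqrt{23}}{c} = 1543 c + \frac{i \sqrt{23}}{c}$)
$-4376398 + A{\left(-27,-1748 \right)} = -4376398 + \left(1543 \left(-27\right) + \frac{i \sqrt{23}}{-27}\right) = -4376398 - \left(41661 - i \sqrt{23} \left(- \frac{1}{27}\right)\right) = -4376398 - \left(41661 + \frac{i \sqrt{23}}{27}\right) = -4418059 - \frac{i \sqrt{23}}{27}$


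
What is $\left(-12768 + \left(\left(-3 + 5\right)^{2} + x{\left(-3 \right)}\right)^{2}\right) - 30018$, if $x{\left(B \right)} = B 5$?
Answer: $-42665$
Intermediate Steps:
$x{\left(B \right)} = 5 B$
$\left(-12768 + \left(\left(-3 + 5\right)^{2} + x{\left(-3 \right)}\right)^{2}\right) - 30018 = \left(-12768 + \left(\left(-3 + 5\right)^{2} + 5 \left(-3\right)\right)^{2}\right) - 30018 = \left(-12768 + \left(2^{2} - 15\right)^{2}\right) - 30018 = \left(-12768 + \left(4 - 15\right)^{2}\right) - 30018 = \left(-12768 + \left(-11\right)^{2}\right) - 30018 = \left(-12768 + 121\right) - 30018 = -12647 - 30018 = -42665$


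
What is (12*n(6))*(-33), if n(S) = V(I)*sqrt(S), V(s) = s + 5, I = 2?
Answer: -2772*sqrt(6) ≈ -6790.0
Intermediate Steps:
V(s) = 5 + s
n(S) = 7*sqrt(S) (n(S) = (5 + 2)*sqrt(S) = 7*sqrt(S))
(12*n(6))*(-33) = (12*(7*sqrt(6)))*(-33) = (84*sqrt(6))*(-33) = -2772*sqrt(6)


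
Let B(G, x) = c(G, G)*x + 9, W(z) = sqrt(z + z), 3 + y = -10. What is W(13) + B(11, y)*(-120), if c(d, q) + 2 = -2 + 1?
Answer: -5760 + sqrt(26) ≈ -5754.9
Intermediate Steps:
y = -13 (y = -3 - 10 = -13)
W(z) = sqrt(2)*sqrt(z) (W(z) = sqrt(2*z) = sqrt(2)*sqrt(z))
c(d, q) = -3 (c(d, q) = -2 + (-2 + 1) = -2 - 1 = -3)
B(G, x) = 9 - 3*x (B(G, x) = -3*x + 9 = 9 - 3*x)
W(13) + B(11, y)*(-120) = sqrt(2)*sqrt(13) + (9 - 3*(-13))*(-120) = sqrt(26) + (9 + 39)*(-120) = sqrt(26) + 48*(-120) = sqrt(26) - 5760 = -5760 + sqrt(26)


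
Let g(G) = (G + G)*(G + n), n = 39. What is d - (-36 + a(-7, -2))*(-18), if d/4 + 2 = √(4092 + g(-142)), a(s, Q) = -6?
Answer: -764 + 32*√521 ≈ -33.586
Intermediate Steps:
g(G) = 2*G*(39 + G) (g(G) = (G + G)*(G + 39) = (2*G)*(39 + G) = 2*G*(39 + G))
d = -8 + 32*√521 (d = -8 + 4*√(4092 + 2*(-142)*(39 - 142)) = -8 + 4*√(4092 + 2*(-142)*(-103)) = -8 + 4*√(4092 + 29252) = -8 + 4*√33344 = -8 + 4*(8*√521) = -8 + 32*√521 ≈ 722.41)
d - (-36 + a(-7, -2))*(-18) = (-8 + 32*√521) - (-36 - 6)*(-18) = (-8 + 32*√521) - (-42)*(-18) = (-8 + 32*√521) - 1*756 = (-8 + 32*√521) - 756 = -764 + 32*√521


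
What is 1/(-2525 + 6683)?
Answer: 1/4158 ≈ 0.00024050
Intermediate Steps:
1/(-2525 + 6683) = 1/4158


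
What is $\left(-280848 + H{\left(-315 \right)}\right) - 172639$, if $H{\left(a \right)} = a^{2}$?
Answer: $-354262$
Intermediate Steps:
$\left(-280848 + H{\left(-315 \right)}\right) - 172639 = \left(-280848 + \left(-315\right)^{2}\right) - 172639 = \left(-280848 + 99225\right) - 172639 = -181623 - 172639 = -354262$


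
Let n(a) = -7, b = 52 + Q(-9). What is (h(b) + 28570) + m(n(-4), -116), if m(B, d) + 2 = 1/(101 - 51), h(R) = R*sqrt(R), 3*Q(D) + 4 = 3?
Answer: 1428401/50 + 155*sqrt(465)/9 ≈ 28939.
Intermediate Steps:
Q(D) = -1/3 (Q(D) = -4/3 + (1/3)*3 = -4/3 + 1 = -1/3)
b = 155/3 (b = 52 - 1/3 = 155/3 ≈ 51.667)
h(R) = R**(3/2)
m(B, d) = -99/50 (m(B, d) = -2 + 1/(101 - 51) = -2 + 1/50 = -99/50)
(h(b) + 28570) + m(n(-4), -116) = ((155/3)**(3/2) + 28570) - 99/50 = (155*sqrt(465)/9 + 28570) - 99/50 = (28570 + 155*sqrt(465)/9) - 99/50 = 1428401/50 + 155*sqrt(465)/9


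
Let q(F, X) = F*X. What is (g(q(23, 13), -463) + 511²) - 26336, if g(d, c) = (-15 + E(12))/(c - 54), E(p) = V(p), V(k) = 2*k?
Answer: 121383836/517 ≈ 2.3479e+5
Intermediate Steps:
E(p) = 2*p
g(d, c) = 9/(-54 + c) (g(d, c) = (-15 + 2*12)/(c - 54) = (-15 + 24)/(-54 + c) = 9/(-54 + c))
(g(q(23, 13), -463) + 511²) - 26336 = (9/(-54 - 463) + 511²) - 26336 = (9/(-517) + 261121) - 26336 = (9*(-1/517) + 261121) - 26336 = (-9/517 + 261121) - 26336 = 134999548/517 - 26336 = 121383836/517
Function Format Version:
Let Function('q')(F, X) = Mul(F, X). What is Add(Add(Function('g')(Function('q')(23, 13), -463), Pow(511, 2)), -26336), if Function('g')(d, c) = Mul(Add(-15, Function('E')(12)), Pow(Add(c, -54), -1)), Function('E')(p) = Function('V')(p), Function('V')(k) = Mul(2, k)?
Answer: Rational(121383836, 517) ≈ 2.3479e+5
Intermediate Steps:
Function('E')(p) = Mul(2, p)
Function('g')(d, c) = Mul(9, Pow(Add(-54, c), -1)) (Function('g')(d, c) = Mul(Add(-15, Mul(2, 12)), Pow(Add(c, -54), -1)) = Mul(Add(-15, 24), Pow(Add(-54, c), -1)) = Mul(9, Pow(Add(-54, c), -1)))
Add(Add(Function('g')(Function('q')(23, 13), -463), Pow(511, 2)), -26336) = Add(Add(Mul(9, Pow(Add(-54, -463), -1)), Pow(511, 2)), -26336) = Add(Add(Mul(9, Pow(-517, -1)), 261121), -26336) = Add(Add(Mul(9, Rational(-1, 517)), 261121), -26336) = Add(Add(Rational(-9, 517), 261121), -26336) = Add(Rational(134999548, 517), -26336) = Rational(121383836, 517)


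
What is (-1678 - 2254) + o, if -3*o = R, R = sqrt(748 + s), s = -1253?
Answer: -3932 - I*sqrt(505)/3 ≈ -3932.0 - 7.4907*I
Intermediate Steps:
R = I*sqrt(505) (R = sqrt(748 - 1253) = sqrt(-505) = I*sqrt(505) ≈ 22.472*I)
o = -I*sqrt(505)/3 ≈ -7.4907*I
(-1678 - 2254) + o = (-1678 - 2254) - I*sqrt(505)/3 = -3932 - I*sqrt(505)/3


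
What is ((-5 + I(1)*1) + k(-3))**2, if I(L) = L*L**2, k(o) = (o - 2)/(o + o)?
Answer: 361/36 ≈ 10.028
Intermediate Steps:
k(o) = (-2 + o)/(2*o) (k(o) = (-2 + o)/((2*o)) = (-2 + o)*(1/(2*o)) = (-2 + o)/(2*o))
I(L) = L**3
((-5 + I(1)*1) + k(-3))**2 = ((-5 + 1**3*1) + (1/2)*(-2 - 3)/(-3))**2 = ((-5 + 1*1) + (1/2)*(-1/3)*(-5))**2 = ((-5 + 1) + 5/6)**2 = (-4 + 5/6)**2 = (-19/6)**2 = 361/36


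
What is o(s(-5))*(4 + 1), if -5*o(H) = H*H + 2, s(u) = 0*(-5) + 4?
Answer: -18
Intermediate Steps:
s(u) = 4 (s(u) = 0 + 4 = 4)
o(H) = -⅖ - H²/5 (o(H) = -(H*H + 2)/5 = -(H² + 2)/5 = -(2 + H²)/5 = -⅖ - H²/5)
o(s(-5))*(4 + 1) = (-⅖ - ⅕*4²)*(4 + 1) = (-⅖ - ⅕*16)*5 = (-⅖ - 16/5)*5 = -18/5*5 = -18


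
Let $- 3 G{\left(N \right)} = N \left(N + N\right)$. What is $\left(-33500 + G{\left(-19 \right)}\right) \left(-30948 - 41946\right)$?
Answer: $2459492156$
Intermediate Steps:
$G{\left(N \right)} = - \frac{2 N^{2}}{3}$ ($G{\left(N \right)} = - \frac{N \left(N + N\right)}{3} = - \frac{N 2 N}{3} = - \frac{2 N^{2}}{3}$)
$\left(-33500 + G{\left(-19 \right)}\right) \left(-30948 - 41946\right) = \left(-33500 - \frac{2 \left(-19\right)^{2}}{3}\right) \left(-30948 - 41946\right) = \left(-33500 - \frac{722}{3}\right) \left(-72894\right) = \left(- \frac{101222}{3}\right) \left(-72894\right) = 2459492156$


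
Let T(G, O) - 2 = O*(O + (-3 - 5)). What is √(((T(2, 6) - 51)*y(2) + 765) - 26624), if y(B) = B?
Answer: I*√25981 ≈ 161.19*I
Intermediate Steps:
T(G, O) = 2 + O*(-8 + O) (T(G, O) = 2 + O*(O + (-3 - 5)) = 2 + O*(O - 8) = 2 + O*(-8 + O))
√(((T(2, 6) - 51)*y(2) + 765) - 26624) = √((((2 + 6² - 8*6) - 51)*2 + 765) - 26624) = √((((2 + 36 - 48) - 51)*2 + 765) - 26624) = √(((-10 - 51)*2 + 765) - 26624) = √((-61*2 + 765) - 26624) = √((-122 + 765) - 26624) = √(643 - 26624) = √(-25981) = I*√25981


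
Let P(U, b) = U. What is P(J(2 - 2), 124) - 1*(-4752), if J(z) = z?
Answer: 4752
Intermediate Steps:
P(J(2 - 2), 124) - 1*(-4752) = (2 - 2) - 1*(-4752) = 0 + 4752 = 4752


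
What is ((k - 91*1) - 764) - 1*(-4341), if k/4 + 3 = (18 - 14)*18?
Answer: 3762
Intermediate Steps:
k = 276 (k = -12 + 4*((18 - 14)*18) = -12 + 4*(4*18) = -12 + 4*72 = -12 + 288 = 276)
((k - 91*1) - 764) - 1*(-4341) = ((276 - 91*1) - 764) - 1*(-4341) = ((276 - 91) - 764) + 4341 = (185 - 764) + 4341 = -579 + 4341 = 3762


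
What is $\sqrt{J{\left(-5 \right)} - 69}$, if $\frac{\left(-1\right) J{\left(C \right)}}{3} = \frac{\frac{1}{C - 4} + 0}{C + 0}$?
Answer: $\frac{2 i \sqrt{3885}}{15} \approx 8.3106 i$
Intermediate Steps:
$J{\left(C \right)} = - \frac{3}{C \left(-4 + C\right)}$ ($J{\left(C \right)} = - 3 \frac{\frac{1}{C - 4} + 0}{C + 0} = - 3 \frac{\frac{1}{-4 + C} + 0}{C} = - 3 \frac{1}{\left(-4 + C\right) C} = - 3 \frac{1}{C \left(-4 + C\right)} = - \frac{3}{C \left(-4 + C\right)}$)
$\sqrt{J{\left(-5 \right)} - 69} = \sqrt{- \frac{3}{\left(-5\right) \left(-4 - 5\right)} - 69} = \sqrt{\left(-3\right) \left(- \frac{1}{5}\right) \frac{1}{-9} - 69} = \sqrt{\left(-3\right) \left(- \frac{1}{5}\right) \left(- \frac{1}{9}\right) - 69} = \sqrt{- \frac{1}{15} - 69} = \sqrt{- \frac{1036}{15}} = \frac{2 i \sqrt{3885}}{15}$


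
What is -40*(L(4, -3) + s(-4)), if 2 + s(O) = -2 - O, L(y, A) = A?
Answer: 120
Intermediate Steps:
s(O) = -4 - O (s(O) = -2 + (-2 - O) = -4 - O)
-40*(L(4, -3) + s(-4)) = -40*(-3 + (-4 - 1*(-4))) = -40*(-3 + (-4 + 4)) = -40*(-3 + 0) = -40*(-3) = 120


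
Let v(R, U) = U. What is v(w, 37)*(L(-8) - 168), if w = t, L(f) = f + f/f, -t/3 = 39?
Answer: -6475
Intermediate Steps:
t = -117 (t = -3*39 = -117)
L(f) = 1 + f (L(f) = f + 1 = 1 + f)
w = -117
v(w, 37)*(L(-8) - 168) = 37*((1 - 8) - 168) = 37*(-7 - 168) = 37*(-175) = -6475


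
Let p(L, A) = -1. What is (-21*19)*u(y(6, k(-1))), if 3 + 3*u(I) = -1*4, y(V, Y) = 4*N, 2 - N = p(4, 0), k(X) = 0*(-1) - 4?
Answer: 931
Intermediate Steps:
k(X) = -4 (k(X) = 0 - 4 = -4)
N = 3 (N = 2 - 1*(-1) = 2 + 1 = 3)
y(V, Y) = 12 (y(V, Y) = 4*3 = 12)
u(I) = -7/3 (u(I) = -1 + (-1*4)/3 = -1 + (⅓)*(-4) = -1 - 4/3 = -7/3)
(-21*19)*u(y(6, k(-1))) = -21*19*(-7/3) = -399*(-7/3) = 931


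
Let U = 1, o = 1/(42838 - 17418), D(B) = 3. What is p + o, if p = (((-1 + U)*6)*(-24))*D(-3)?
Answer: 1/25420 ≈ 3.9339e-5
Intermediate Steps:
o = 1/25420 ≈ 3.9339e-5
p = 0 (p = (((-1 + 1)*6)*(-24))*3 = ((0*6)*(-24))*3 = (0*(-24))*3 = 0*3 = 0)
p + o = 0 + 1/25420 = 1/25420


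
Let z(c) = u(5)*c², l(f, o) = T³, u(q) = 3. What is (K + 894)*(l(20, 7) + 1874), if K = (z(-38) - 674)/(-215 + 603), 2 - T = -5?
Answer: 388562505/194 ≈ 2.0029e+6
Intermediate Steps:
T = 7 (T = 2 - 1*(-5) = 2 + 5 = 7)
l(f, o) = 343 (l(f, o) = 7³ = 343)
z(c) = 3*c²
K = 1829/194 (K = (3*(-38)² - 674)/(-215 + 603) = (3*1444 - 674)/388 = (4332 - 674)*(1/388) = 3658*(1/388) = 1829/194 ≈ 9.4278)
(K + 894)*(l(20, 7) + 1874) = (1829/194 + 894)*(343 + 1874) = (175265/194)*2217 = 388562505/194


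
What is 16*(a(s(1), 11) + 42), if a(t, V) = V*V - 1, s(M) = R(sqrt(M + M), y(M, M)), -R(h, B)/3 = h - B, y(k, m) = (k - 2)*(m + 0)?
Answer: 2592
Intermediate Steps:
y(k, m) = m*(-2 + k) (y(k, m) = (-2 + k)*m = m*(-2 + k))
R(h, B) = -3*h + 3*B (R(h, B) = -3*(h - B) = -3*h + 3*B)
s(M) = -3*sqrt(2)*sqrt(M) + 3*M*(-2 + M) (s(M) = -3*sqrt(M + M) + 3*(M*(-2 + M)) = -3*sqrt(2)*sqrt(M) + 3*M*(-2 + M))
a(t, V) = -1 + V**2 (a(t, V) = V**2 - 1 = -1 + V**2)
16*(a(s(1), 11) + 42) = 16*((-1 + 11**2) + 42) = 16*((-1 + 121) + 42) = 16*(120 + 42) = 16*162 = 2592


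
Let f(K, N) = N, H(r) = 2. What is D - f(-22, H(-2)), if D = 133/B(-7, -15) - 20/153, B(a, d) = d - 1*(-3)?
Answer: -8087/612 ≈ -13.214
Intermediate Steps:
B(a, d) = 3 + d (B(a, d) = d + 3 = 3 + d)
D = -6863/612 (D = 133/(3 - 15) - 20/153 = 133/(-12) - 20*1/153 = 133*(-1/12) - 20/153 = -133/12 - 20/153 = -6863/612 ≈ -11.214)
D - f(-22, H(-2)) = -6863/612 - 1*2 = -6863/612 - 2 = -8087/612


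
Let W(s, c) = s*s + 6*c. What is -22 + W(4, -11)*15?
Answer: -772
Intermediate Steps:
W(s, c) = s² + 6*c
-22 + W(4, -11)*15 = -22 + (4² + 6*(-11))*15 = -22 + (16 - 66)*15 = -22 - 50*15 = -22 - 750 = -772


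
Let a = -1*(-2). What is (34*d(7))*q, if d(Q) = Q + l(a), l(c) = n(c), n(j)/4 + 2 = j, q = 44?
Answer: 10472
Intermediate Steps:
n(j) = -8 + 4*j
a = 2
l(c) = -8 + 4*c
d(Q) = Q (d(Q) = Q + (-8 + 4*2) = Q + (-8 + 8) = Q + 0 = Q)
(34*d(7))*q = (34*7)*44 = 238*44 = 10472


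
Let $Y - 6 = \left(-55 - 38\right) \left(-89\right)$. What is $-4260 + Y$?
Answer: $4023$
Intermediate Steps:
$Y = 8283$ ($Y = 6 + \left(-55 - 38\right) \left(-89\right) = 6 - -8277 = 6 + 8277 = 8283$)
$-4260 + Y = -4260 + 8283 = 4023$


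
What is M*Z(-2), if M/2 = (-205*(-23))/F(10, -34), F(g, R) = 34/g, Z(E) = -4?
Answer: -188600/17 ≈ -11094.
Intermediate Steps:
M = 47150/17 (M = 2*((-205*(-23))/((34/10))) = 2*(4715/((34*(⅒)))) = 2*(4715/(17/5)) = 2*(4715*(5/17)) = 2*(23575/17) = 47150/17 ≈ 2773.5)
M*Z(-2) = (47150/17)*(-4) = -188600/17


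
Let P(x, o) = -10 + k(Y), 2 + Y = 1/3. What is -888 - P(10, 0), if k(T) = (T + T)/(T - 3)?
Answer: -6151/7 ≈ -878.71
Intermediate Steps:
Y = -5/3 (Y = -2 + 1/3 = -2 + 1*(⅓) = -2 + ⅓ = -5/3 ≈ -1.6667)
k(T) = 2*T/(-3 + T) (k(T) = (2*T)/(-3 + T) = 2*T/(-3 + T))
P(x, o) = -65/7 (P(x, o) = -10 + 2*(-5/3)/(-3 - 5/3) = -10 + 2*(-5/3)/(-14/3) = -10 + 2*(-5/3)*(-3/14) = -10 + 5/7 = -65/7)
-888 - P(10, 0) = -888 - 1*(-65/7) = -888 + 65/7 = -6151/7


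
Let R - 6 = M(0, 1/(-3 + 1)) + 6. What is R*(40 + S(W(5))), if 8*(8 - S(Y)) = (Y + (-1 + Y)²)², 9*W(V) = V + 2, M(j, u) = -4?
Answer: 2514935/6561 ≈ 383.32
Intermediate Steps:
W(V) = 2/9 + V/9 (W(V) = (V + 2)/9 = (2 + V)/9 = 2/9 + V/9)
S(Y) = 8 - (Y + (-1 + Y)²)²/8
R = 8 (R = 6 + (-4 + 6) = 6 + 2 = 8)
R*(40 + S(W(5))) = 8*(40 + (8 - ((2/9 + (⅑)*5) + (-1 + (2/9 + (⅑)*5))²)²/8)) = 8*(40 + (8 - ((2/9 + 5/9) + (-1 + (2/9 + 5/9))²)²/8)) = 8*(40 + (8 - (7/9 + (-1 + 7/9)²)²/8)) = 8*(40 + (8 - (7/9 + (-2/9)²)²/8)) = 8*(40 + (8 - (7/9 + 4/81)²/8)) = 8*(40 + (8 - (67/81)²/8)) = 8*(40 + (8 - ⅛*4489/6561)) = 8*(40 + (8 - 4489/52488)) = 8*(40 + 415415/52488) = 8*(2514935/52488) = 2514935/6561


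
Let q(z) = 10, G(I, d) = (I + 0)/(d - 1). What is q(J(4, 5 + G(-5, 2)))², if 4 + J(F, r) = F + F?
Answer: 100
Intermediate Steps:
G(I, d) = I/(-1 + d)
J(F, r) = -4 + 2*F (J(F, r) = -4 + (F + F) = -4 + 2*F)
q(J(4, 5 + G(-5, 2)))² = 10² = 100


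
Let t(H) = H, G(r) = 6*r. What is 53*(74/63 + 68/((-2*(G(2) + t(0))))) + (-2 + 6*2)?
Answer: -9817/126 ≈ -77.913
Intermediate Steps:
53*(74/63 + 68/((-2*(G(2) + t(0))))) + (-2 + 6*2) = 53*(74/63 + 68/((-2*(6*2 + 0)))) + (-2 + 6*2) = 53*(74*(1/63) + 68/((-2*(12 + 0)))) + (-2 + 12) = 53*(74/63 + 68/((-2*12))) + 10 = 53*(74/63 + 68/(-24)) + 10 = 53*(74/63 + 68*(-1/24)) + 10 = 53*(74/63 - 17/6) + 10 = 53*(-209/126) + 10 = -11077/126 + 10 = -9817/126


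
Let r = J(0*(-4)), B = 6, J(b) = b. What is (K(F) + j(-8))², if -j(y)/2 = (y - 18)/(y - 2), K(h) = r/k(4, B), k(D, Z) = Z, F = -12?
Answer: 676/25 ≈ 27.040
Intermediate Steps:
r = 0 (r = 0*(-4) = 0)
K(h) = 0 (K(h) = 0/6 = 0*(⅙) = 0)
j(y) = -2*(-18 + y)/(-2 + y) (j(y) = -2*(y - 18)/(y - 2) = -2*(-18 + y)/(-2 + y))
(K(F) + j(-8))² = (0 + 2*(18 - 1*(-8))/(-2 - 8))² = (0 + 2*(18 + 8)/(-10))² = (0 + 2*(-⅒)*26)² = (0 - 26/5)² = (-26/5)² = 676/25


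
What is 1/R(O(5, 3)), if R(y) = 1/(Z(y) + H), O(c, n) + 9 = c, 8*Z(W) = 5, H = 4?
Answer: 37/8 ≈ 4.6250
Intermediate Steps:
Z(W) = 5/8 (Z(W) = (⅛)*5 = 5/8)
O(c, n) = -9 + c
R(y) = 8/37 (R(y) = 1/(5/8 + 4) = 1/(37/8) = 8/37)
1/R(O(5, 3)) = 1/(8/37) = 37/8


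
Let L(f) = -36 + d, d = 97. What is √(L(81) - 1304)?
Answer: I*√1243 ≈ 35.256*I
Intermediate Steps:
L(f) = 61 (L(f) = -36 + 97 = 61)
√(L(81) - 1304) = √(61 - 1304) = √(-1243) = I*√1243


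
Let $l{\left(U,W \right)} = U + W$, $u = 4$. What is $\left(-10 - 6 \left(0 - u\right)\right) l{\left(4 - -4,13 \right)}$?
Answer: $294$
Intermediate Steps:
$\left(-10 - 6 \left(0 - u\right)\right) l{\left(4 - -4,13 \right)} = \left(-10 - 6 \left(0 - 4\right)\right) \left(\left(4 - -4\right) + 13\right) = \left(-10 - 6 \left(0 - 4\right)\right) \left(\left(4 + 4\right) + 13\right) = \left(-10 - -24\right) \left(8 + 13\right) = \left(-10 + 24\right) 21 = 14 \cdot 21 = 294$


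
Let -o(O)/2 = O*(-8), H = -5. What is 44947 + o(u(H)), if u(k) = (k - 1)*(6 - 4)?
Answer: 44755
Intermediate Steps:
u(k) = -2 + 2*k (u(k) = (-1 + k)*2 = -2 + 2*k)
o(O) = 16*O (o(O) = -2*O*(-8) = -(-16)*O = 16*O)
44947 + o(u(H)) = 44947 + 16*(-2 + 2*(-5)) = 44947 + 16*(-2 - 10) = 44947 + 16*(-12) = 44947 - 192 = 44755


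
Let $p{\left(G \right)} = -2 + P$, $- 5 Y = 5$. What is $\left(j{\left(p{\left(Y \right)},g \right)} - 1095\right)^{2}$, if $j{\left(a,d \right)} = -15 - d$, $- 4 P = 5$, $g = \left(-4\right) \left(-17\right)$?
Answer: $1387684$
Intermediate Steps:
$g = 68$
$P = - \frac{5}{4}$ ($P = \left(- \frac{1}{4}\right) 5 = - \frac{5}{4} \approx -1.25$)
$Y = -1$ ($Y = \left(- \frac{1}{5}\right) 5 = -1$)
$p{\left(G \right)} = - \frac{13}{4}$ ($p{\left(G \right)} = -2 - \frac{5}{4} = - \frac{13}{4}$)
$\left(j{\left(p{\left(Y \right)},g \right)} - 1095\right)^{2} = \left(\left(-15 - 68\right) - 1095\right)^{2} = \left(-83 - 1095\right)^{2} = \left(-1178\right)^{2} = 1387684$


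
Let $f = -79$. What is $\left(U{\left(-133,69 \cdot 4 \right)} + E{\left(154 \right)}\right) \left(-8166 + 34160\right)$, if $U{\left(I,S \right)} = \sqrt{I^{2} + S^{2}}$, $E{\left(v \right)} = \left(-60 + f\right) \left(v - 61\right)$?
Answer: $-336024438 + 25994 \sqrt{93865} \approx -3.2806 \cdot 10^{8}$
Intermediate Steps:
$E{\left(v \right)} = 8479 - 139 v$ ($E{\left(v \right)} = \left(-60 - 79\right) \left(v - 61\right) = - 139 \left(-61 + v\right) = 8479 - 139 v$)
$\left(U{\left(-133,69 \cdot 4 \right)} + E{\left(154 \right)}\right) \left(-8166 + 34160\right) = \left(\sqrt{\left(-133\right)^{2} + \left(69 \cdot 4\right)^{2}} + \left(8479 - 21406\right)\right) \left(-8166 + 34160\right) = \left(\sqrt{17689 + 276^{2}} + \left(8479 - 21406\right)\right) 25994 = \left(\sqrt{17689 + 76176} - 12927\right) 25994 = \left(\sqrt{93865} - 12927\right) 25994 = \left(-12927 + \sqrt{93865}\right) 25994 = -336024438 + 25994 \sqrt{93865}$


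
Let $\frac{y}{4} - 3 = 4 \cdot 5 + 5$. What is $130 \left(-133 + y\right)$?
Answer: $-2730$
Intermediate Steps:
$y = 112$ ($y = 12 + 4 \left(4 \cdot 5 + 5\right) = 12 + 4 \left(20 + 5\right) = 12 + 4 \cdot 25 = 12 + 100 = 112$)
$130 \left(-133 + y\right) = 130 \left(-133 + 112\right) = 130 \left(-21\right) = -2730$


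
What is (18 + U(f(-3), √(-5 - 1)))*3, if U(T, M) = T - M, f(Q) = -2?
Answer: 48 - 3*I*√6 ≈ 48.0 - 7.3485*I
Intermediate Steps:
(18 + U(f(-3), √(-5 - 1)))*3 = (18 + (-2 - √(-5 - 1)))*3 = (18 + (-2 - √(-6)))*3 = (18 + (-2 - I*√6))*3 = (16 - I*√6)*3 = 48 - 3*I*√6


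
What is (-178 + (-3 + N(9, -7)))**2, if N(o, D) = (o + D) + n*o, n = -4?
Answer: 46225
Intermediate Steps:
N(o, D) = D - 3*o (N(o, D) = (o + D) - 4*o = (D + o) - 4*o = D - 3*o)
(-178 + (-3 + N(9, -7)))**2 = (-178 + (-3 + (-7 - 3*9)))**2 = (-178 + (-3 + (-7 - 27)))**2 = (-178 + (-3 - 34))**2 = (-178 - 37)**2 = (-215)**2 = 46225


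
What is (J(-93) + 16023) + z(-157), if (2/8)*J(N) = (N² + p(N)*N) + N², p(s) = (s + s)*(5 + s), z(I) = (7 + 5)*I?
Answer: -6005565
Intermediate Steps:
z(I) = 12*I
p(s) = 2*s*(5 + s) (p(s) = (2*s)*(5 + s) = 2*s*(5 + s))
J(N) = 8*N² + 8*N²*(5 + N) (J(N) = 4*((N² + (2*N*(5 + N))*N) + N²) = 4*((N² + 2*N²*(5 + N)) + N²) = 4*(2*N² + 2*N²*(5 + N)) = 8*N² + 8*N²*(5 + N))
(J(-93) + 16023) + z(-157) = (8*(-93)²*(6 - 93) + 16023) + 12*(-157) = (8*8649*(-87) + 16023) - 1884 = (-6019704 + 16023) - 1884 = -6003681 - 1884 = -6005565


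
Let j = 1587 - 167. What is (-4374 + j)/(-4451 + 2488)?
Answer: 2954/1963 ≈ 1.5048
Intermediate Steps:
j = 1420
(-4374 + j)/(-4451 + 2488) = (-4374 + 1420)/(-4451 + 2488) = -2954/(-1963) = -2954*(-1/1963) = 2954/1963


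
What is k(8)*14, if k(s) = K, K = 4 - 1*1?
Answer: 42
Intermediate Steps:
K = 3 (K = 4 - 1 = 3)
k(s) = 3
k(8)*14 = 3*14 = 42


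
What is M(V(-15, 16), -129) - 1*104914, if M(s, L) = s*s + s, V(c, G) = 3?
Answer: -104902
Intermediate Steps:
M(s, L) = s + s² (M(s, L) = s² + s = s + s²)
M(V(-15, 16), -129) - 1*104914 = 3*(1 + 3) - 1*104914 = 3*4 - 104914 = 12 - 104914 = -104902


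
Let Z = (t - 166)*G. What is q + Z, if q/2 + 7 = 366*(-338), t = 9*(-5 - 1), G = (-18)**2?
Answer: -318710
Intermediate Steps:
G = 324
t = -54 (t = 9*(-6) = -54)
Z = -71280 (Z = (-54 - 166)*324 = -220*324 = -71280)
q = -247430 (q = -14 + 2*(366*(-338)) = -14 + 2*(-123708) = -14 - 247416 = -247430)
q + Z = -247430 - 71280 = -318710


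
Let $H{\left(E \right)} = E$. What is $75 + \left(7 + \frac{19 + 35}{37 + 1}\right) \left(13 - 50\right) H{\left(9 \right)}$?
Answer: $- \frac{51855}{19} \approx -2729.2$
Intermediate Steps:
$75 + \left(7 + \frac{19 + 35}{37 + 1}\right) \left(13 - 50\right) H{\left(9 \right)} = 75 + \left(7 + \frac{19 + 35}{37 + 1}\right) \left(13 - 50\right) 9 = 75 + \left(7 + \frac{54}{38}\right) \left(-37\right) 9 = 75 + \left(7 + 54 \cdot \frac{1}{38}\right) \left(-37\right) 9 = 75 + \left(7 + \frac{27}{19}\right) \left(-37\right) 9 = 75 + \frac{160}{19} \left(-37\right) 9 = 75 - \frac{53280}{19} = - \frac{51855}{19}$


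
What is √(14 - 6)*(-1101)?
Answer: -2202*√2 ≈ -3114.1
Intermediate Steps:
√(14 - 6)*(-1101) = √8*(-1101) = (2*√2)*(-1101) = -2202*√2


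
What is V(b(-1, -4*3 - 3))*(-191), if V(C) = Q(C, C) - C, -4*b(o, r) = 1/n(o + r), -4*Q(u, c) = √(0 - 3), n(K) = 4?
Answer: -191/16 + 191*I*√3/4 ≈ -11.938 + 82.705*I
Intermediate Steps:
Q(u, c) = -I*√3/4 (Q(u, c) = -√(0 - 3)/4 = -I*√3/4)
b(o, r) = -1/16 (b(o, r) = -¼/4 = -¼*¼ = -1/16)
V(C) = -C - I*√3/4 (V(C) = -I*√3/4 - C = -C - I*√3/4)
V(b(-1, -4*3 - 3))*(-191) = (-1*(-1/16) - I*√3/4)*(-191) = (1/16 - I*√3/4)*(-191) = -191/16 + 191*I*√3/4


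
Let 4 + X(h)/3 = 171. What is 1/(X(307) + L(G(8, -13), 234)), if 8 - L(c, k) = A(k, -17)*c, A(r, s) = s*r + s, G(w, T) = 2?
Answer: 1/8499 ≈ 0.00011766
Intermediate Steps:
X(h) = 501 (X(h) = -12 + 3*171 = -12 + 513 = 501)
A(r, s) = s + r*s (A(r, s) = r*s + s = s + r*s)
L(c, k) = 8 - c*(-17 - 17*k) (L(c, k) = 8 - (-17*(1 + k))*c = 8 - (-17 - 17*k)*c = 8 - c*(-17 - 17*k))
1/(X(307) + L(G(8, -13), 234)) = 1/(501 + (8 + 17*2*(1 + 234))) = 1/(501 + (8 + 17*2*235)) = 1/(501 + (8 + 7990)) = 1/(501 + 7998) = 1/8499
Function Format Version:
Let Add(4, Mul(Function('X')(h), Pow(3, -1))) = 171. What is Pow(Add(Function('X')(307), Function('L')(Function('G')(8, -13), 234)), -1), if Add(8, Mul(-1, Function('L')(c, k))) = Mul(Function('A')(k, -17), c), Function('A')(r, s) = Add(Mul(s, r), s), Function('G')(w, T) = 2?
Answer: Rational(1, 8499) ≈ 0.00011766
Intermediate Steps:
Function('X')(h) = 501 (Function('X')(h) = Add(-12, Mul(3, 171)) = Add(-12, 513) = 501)
Function('A')(r, s) = Add(s, Mul(r, s)) (Function('A')(r, s) = Add(Mul(r, s), s) = Add(s, Mul(r, s)))
Function('L')(c, k) = Add(8, Mul(-1, c, Add(-17, Mul(-17, k)))) (Function('L')(c, k) = Add(8, Mul(-1, Mul(Mul(-17, Add(1, k)), c))) = Add(8, Mul(-1, Mul(Add(-17, Mul(-17, k)), c))) = Add(8, Mul(-1, Mul(c, Add(-17, Mul(-17, k))))) = Add(8, Mul(-1, c, Add(-17, Mul(-17, k)))))
Pow(Add(Function('X')(307), Function('L')(Function('G')(8, -13), 234)), -1) = Pow(Add(501, Add(8, Mul(17, 2, Add(1, 234)))), -1) = Pow(Add(501, Add(8, Mul(17, 2, 235))), -1) = Pow(Add(501, Add(8, 7990)), -1) = Pow(Add(501, 7998), -1) = Pow(8499, -1) = Rational(1, 8499)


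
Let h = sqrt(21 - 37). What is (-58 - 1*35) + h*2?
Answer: -93 + 8*I ≈ -93.0 + 8.0*I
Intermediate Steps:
h = 4*I (h = sqrt(-16) = 4*I ≈ 4.0*I)
(-58 - 1*35) + h*2 = (-58 - 1*35) + (4*I)*2 = (-58 - 35) + 8*I = -93 + 8*I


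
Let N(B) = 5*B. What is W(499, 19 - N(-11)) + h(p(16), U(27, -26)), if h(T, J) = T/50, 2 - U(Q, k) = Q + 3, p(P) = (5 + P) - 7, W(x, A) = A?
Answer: 1857/25 ≈ 74.280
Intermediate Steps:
p(P) = -2 + P
U(Q, k) = -1 - Q (U(Q, k) = 2 - (Q + 3) = 2 - (3 + Q) = 2 + (-3 - Q) = -1 - Q)
h(T, J) = T/50 (h(T, J) = T*(1/50) = T/50)
W(499, 19 - N(-11)) + h(p(16), U(27, -26)) = (19 - 5*(-11)) + (-2 + 16)/50 = (19 - 1*(-55)) + (1/50)*14 = (19 + 55) + 7/25 = 74 + 7/25 = 1857/25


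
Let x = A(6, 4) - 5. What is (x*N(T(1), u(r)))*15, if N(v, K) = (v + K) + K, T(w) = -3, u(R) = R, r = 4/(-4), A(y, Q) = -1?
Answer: 450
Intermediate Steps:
r = -1 (r = 4*(-1/4) = -1)
x = -6 (x = -1 - 5 = -6)
N(v, K) = v + 2*K (N(v, K) = (K + v) + K = v + 2*K)
(x*N(T(1), u(r)))*15 = -6*(-3 + 2*(-1))*15 = -6*(-3 - 2)*15 = -6*(-5)*15 = 30*15 = 450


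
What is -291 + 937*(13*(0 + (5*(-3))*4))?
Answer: -731151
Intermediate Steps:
-291 + 937*(13*(0 + (5*(-3))*4)) = -291 + 937*(13*(0 - 15*4)) = -291 + 937*(13*(0 - 60)) = -291 + 937*(13*(-60)) = -291 + 937*(-780) = -291 - 730860 = -731151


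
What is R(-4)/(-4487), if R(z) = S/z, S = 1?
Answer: 1/17948 ≈ 5.5716e-5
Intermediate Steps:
R(z) = 1/z
R(-4)/(-4487) = 1/(-4*(-4487)) = -¼*(-1/4487) = 1/17948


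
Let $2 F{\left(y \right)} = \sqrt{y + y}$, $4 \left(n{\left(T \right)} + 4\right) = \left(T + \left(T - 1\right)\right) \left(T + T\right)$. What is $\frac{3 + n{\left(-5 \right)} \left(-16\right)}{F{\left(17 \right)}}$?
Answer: $- \frac{373 \sqrt{34}}{17} \approx -127.94$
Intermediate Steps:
$n{\left(T \right)} = -4 + \frac{T \left(-1 + 2 T\right)}{2}$ ($n{\left(T \right)} = -4 + \frac{\left(T + \left(T - 1\right)\right) \left(T + T\right)}{4} = -4 + \frac{\left(T + \left(-1 + T\right)\right) 2 T}{4} = -4 + \frac{\left(-1 + 2 T\right) 2 T}{4} = -4 + \frac{2 T \left(-1 + 2 T\right)}{4} = -4 + \frac{T \left(-1 + 2 T\right)}{2}$)
$F{\left(y \right)} = \frac{\sqrt{2} \sqrt{y}}{2}$ ($F{\left(y \right)} = \frac{\sqrt{y + y}}{2} = \frac{\sqrt{2 y}}{2} = \frac{\sqrt{2} \sqrt{y}}{2}$)
$\frac{3 + n{\left(-5 \right)} \left(-16\right)}{F{\left(17 \right)}} = \frac{3 + \left(-4 + \left(-5\right)^{2} - - \frac{5}{2}\right) \left(-16\right)}{\frac{1}{2} \sqrt{2} \sqrt{17}} = \frac{3 + \left(-4 + 25 + \frac{5}{2}\right) \left(-16\right)}{\frac{1}{2} \sqrt{34}} = \left(3 + \frac{47}{2} \left(-16\right)\right) \frac{\sqrt{34}}{17} = \left(3 - 376\right) \frac{\sqrt{34}}{17} = - 373 \frac{\sqrt{34}}{17} = - \frac{373 \sqrt{34}}{17}$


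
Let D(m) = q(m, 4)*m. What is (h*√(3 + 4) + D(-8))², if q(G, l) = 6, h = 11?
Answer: 3151 - 1056*√7 ≈ 357.09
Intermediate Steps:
D(m) = 6*m
(h*√(3 + 4) + D(-8))² = (11*√(3 + 4) + 6*(-8))² = (11*√7 - 48)² = (-48 + 11*√7)²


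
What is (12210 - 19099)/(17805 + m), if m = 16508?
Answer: -6889/34313 ≈ -0.20077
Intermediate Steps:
(12210 - 19099)/(17805 + m) = (12210 - 19099)/(17805 + 16508) = -6889/34313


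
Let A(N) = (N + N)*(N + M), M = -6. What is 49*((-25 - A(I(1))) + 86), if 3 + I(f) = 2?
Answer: 2303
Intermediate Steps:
I(f) = -1 (I(f) = -3 + 2 = -1)
A(N) = 2*N*(-6 + N) (A(N) = (N + N)*(N - 6) = (2*N)*(-6 + N) = 2*N*(-6 + N))
49*((-25 - A(I(1))) + 86) = 49*((-25 - 2*(-1)*(-6 - 1)) + 86) = 49*((-25 - 2*(-1)*(-7)) + 86) = 49*((-25 - 1*14) + 86) = 49*((-25 - 14) + 86) = 49*(-39 + 86) = 49*47 = 2303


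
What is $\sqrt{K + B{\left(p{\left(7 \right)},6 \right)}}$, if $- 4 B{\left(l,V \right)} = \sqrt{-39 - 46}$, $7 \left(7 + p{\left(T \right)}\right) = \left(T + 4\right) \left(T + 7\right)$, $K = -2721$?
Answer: $\frac{\sqrt{-10884 - i \sqrt{85}}}{2} \approx 0.022093 - 52.163 i$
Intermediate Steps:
$p{\left(T \right)} = -7 + \frac{\left(4 + T\right) \left(7 + T\right)}{7}$ ($p{\left(T \right)} = -7 + \frac{\left(T + 4\right) \left(T + 7\right)}{7} = -7 + \frac{\left(4 + T\right) \left(7 + T\right)}{7}$)
$B{\left(l,V \right)} = - \frac{i \sqrt{85}}{4}$ ($B{\left(l,V \right)} = - \frac{\sqrt{-39 - 46}}{4} = - \frac{\sqrt{-85}}{4} = - \frac{i \sqrt{85}}{4}$)
$\sqrt{K + B{\left(p{\left(7 \right)},6 \right)}} = \sqrt{-2721 - \frac{i \sqrt{85}}{4}}$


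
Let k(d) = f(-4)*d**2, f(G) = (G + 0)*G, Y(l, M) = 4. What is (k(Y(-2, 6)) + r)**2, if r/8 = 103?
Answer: 1166400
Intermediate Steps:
f(G) = G**2 (f(G) = G*G = G**2)
r = 824 (r = 8*103 = 824)
k(d) = 16*d**2 (k(d) = (-4)**2*d**2 = 16*d**2)
(k(Y(-2, 6)) + r)**2 = (16*4**2 + 824)**2 = (16*16 + 824)**2 = (256 + 824)**2 = 1080**2 = 1166400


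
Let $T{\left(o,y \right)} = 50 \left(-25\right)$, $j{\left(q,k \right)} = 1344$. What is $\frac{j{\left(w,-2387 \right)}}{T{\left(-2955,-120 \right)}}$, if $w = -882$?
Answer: $- \frac{672}{625} \approx -1.0752$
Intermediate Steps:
$T{\left(o,y \right)} = -1250$
$\frac{j{\left(w,-2387 \right)}}{T{\left(-2955,-120 \right)}} = \frac{1344}{-1250} = 1344 \left(- \frac{1}{1250}\right) = - \frac{672}{625}$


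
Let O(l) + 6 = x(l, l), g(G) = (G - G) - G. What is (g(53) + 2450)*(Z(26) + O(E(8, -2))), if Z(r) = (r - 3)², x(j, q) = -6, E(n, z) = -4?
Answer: 1239249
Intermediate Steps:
g(G) = -G (g(G) = 0 - G = -G)
O(l) = -12 (O(l) = -6 - 6 = -12)
Z(r) = (-3 + r)²
(g(53) + 2450)*(Z(26) + O(E(8, -2))) = (-1*53 + 2450)*((-3 + 26)² - 12) = (-53 + 2450)*(23² - 12) = 2397*(529 - 12) = 2397*517 = 1239249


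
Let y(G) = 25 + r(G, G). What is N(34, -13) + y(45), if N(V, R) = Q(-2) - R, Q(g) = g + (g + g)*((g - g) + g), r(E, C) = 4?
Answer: 48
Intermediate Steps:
Q(g) = g + 2*g² (Q(g) = g + (2*g)*(0 + g) = g + (2*g)*g = g + 2*g²)
N(V, R) = 6 - R (N(V, R) = -2*(1 + 2*(-2)) - R = -2*(1 - 4) - R = -2*(-3) - R = 6 - R)
y(G) = 29 (y(G) = 25 + 4 = 29)
N(34, -13) + y(45) = (6 - 1*(-13)) + 29 = (6 + 13) + 29 = 19 + 29 = 48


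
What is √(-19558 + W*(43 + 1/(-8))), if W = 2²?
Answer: I*√77546/2 ≈ 139.24*I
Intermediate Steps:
W = 4
√(-19558 + W*(43 + 1/(-8))) = √(-19558 + 4*(43 + 1/(-8))) = √(-19558 + 4*(43 - ⅛)) = √(-19558 + 4*(343/8)) = √(-19558 + 343/2) = √(-38773/2) = I*√77546/2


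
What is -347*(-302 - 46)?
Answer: 120756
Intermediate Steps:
-347*(-302 - 46) = -347*(-348) = 120756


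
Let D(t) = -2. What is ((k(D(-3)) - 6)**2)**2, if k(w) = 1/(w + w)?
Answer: 390625/256 ≈ 1525.9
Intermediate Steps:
k(w) = 1/(2*w)
((k(D(-3)) - 6)**2)**2 = (((1/2)/(-2) - 6)**2)**2 = (((1/2)*(-1/2) - 6)**2)**2 = ((-1/4 - 6)**2)**2 = ((-25/4)**2)**2 = (625/16)**2 = 390625/256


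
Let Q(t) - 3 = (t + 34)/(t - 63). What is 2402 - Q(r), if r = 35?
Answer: 67241/28 ≈ 2401.5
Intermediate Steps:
Q(t) = 3 + (34 + t)/(-63 + t) (Q(t) = 3 + (t + 34)/(t - 63) = 3 + (34 + t)/(-63 + t))
2402 - Q(r) = 2402 - (-155 + 4*35)/(-63 + 35) = 2402 - (-155 + 140)/(-28) = 2402 - (-1)*(-15)/28 = 2402 - 1*15/28 = 2402 - 15/28 = 67241/28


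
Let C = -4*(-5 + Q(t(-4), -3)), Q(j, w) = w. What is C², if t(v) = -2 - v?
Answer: 1024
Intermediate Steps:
C = 32 (C = -4*(-5 - 3) = -4*(-8) = 32)
C² = 32² = 1024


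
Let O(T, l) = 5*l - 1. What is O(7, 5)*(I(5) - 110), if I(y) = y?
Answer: -2520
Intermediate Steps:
O(T, l) = -1 + 5*l
O(7, 5)*(I(5) - 110) = (-1 + 5*5)*(5 - 110) = (-1 + 25)*(-105) = 24*(-105) = -2520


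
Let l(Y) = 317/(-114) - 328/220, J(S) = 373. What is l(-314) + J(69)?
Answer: 2311927/6270 ≈ 368.73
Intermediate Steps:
l(Y) = -26783/6270 (l(Y) = 317*(-1/114) - 328*1/220 = -317/114 - 82/55 = -26783/6270)
l(-314) + J(69) = -26783/6270 + 373 = 2311927/6270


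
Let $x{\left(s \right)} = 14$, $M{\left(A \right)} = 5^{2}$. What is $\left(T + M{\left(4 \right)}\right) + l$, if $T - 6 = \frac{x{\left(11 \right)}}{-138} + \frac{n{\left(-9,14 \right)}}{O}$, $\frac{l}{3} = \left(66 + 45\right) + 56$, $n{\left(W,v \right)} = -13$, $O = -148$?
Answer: $\frac{5432645}{10212} \approx 531.99$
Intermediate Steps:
$l = 501$ ($l = 3 \left(\left(66 + 45\right) + 56\right) = 3 \left(111 + 56\right) = 3 \cdot 167 = 501$)
$M{\left(A \right)} = 25$
$T = \frac{61133}{10212}$ ($T = 6 + \left(\frac{14}{-138} - \frac{13}{-148}\right) = 6 + \left(14 \left(- \frac{1}{138}\right) - - \frac{13}{148}\right) = 6 + \left(- \frac{7}{69} + \frac{13}{148}\right) = 6 - \frac{139}{10212} = \frac{61133}{10212} \approx 5.9864$)
$\left(T + M{\left(4 \right)}\right) + l = \left(\frac{61133}{10212} + 25\right) + 501 = \frac{316433}{10212} + 501 = \frac{5432645}{10212}$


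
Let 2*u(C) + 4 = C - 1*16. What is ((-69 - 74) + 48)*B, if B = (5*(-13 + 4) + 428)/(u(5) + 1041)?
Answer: -72770/2067 ≈ -35.206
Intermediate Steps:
u(C) = -10 + C/2 (u(C) = -2 + (C - 1*16)/2 = -2 + (C - 16)/2 = -2 + (-16 + C)/2 = -2 + (-8 + C/2) = -10 + C/2)
B = 766/2067 (B = (5*(-13 + 4) + 428)/((-10 + (½)*5) + 1041) = (5*(-9) + 428)/((-10 + 5/2) + 1041) = (-45 + 428)/(-15/2 + 1041) = 383/(2067/2) = 383*(2/2067) = 766/2067 ≈ 0.37059)
((-69 - 74) + 48)*B = ((-69 - 74) + 48)*(766/2067) = (-143 + 48)*(766/2067) = -95*766/2067 = -72770/2067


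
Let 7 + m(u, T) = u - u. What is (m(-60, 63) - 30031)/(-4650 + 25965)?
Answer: -30038/21315 ≈ -1.4092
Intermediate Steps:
m(u, T) = -7 (m(u, T) = -7 + (u - u) = -7 + 0 = -7)
(m(-60, 63) - 30031)/(-4650 + 25965) = (-7 - 30031)/(-4650 + 25965) = -30038/21315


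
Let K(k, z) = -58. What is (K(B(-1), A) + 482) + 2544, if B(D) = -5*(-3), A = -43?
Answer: 2968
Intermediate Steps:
B(D) = 15
(K(B(-1), A) + 482) + 2544 = (-58 + 482) + 2544 = 424 + 2544 = 2968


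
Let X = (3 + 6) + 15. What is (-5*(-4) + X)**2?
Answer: 1936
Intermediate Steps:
X = 24 (X = 9 + 15 = 24)
(-5*(-4) + X)**2 = (-5*(-4) + 24)**2 = (20 + 24)**2 = 44**2 = 1936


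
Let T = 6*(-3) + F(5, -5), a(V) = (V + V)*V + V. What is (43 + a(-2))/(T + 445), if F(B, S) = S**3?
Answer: 49/302 ≈ 0.16225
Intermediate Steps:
a(V) = V + 2*V**2 (a(V) = (2*V)*V + V = 2*V**2 + V = V + 2*V**2)
T = -143 (T = 6*(-3) + (-5)**3 = -18 - 125 = -143)
(43 + a(-2))/(T + 445) = (43 - 2*(1 + 2*(-2)))/(-143 + 445) = (43 - 2*(1 - 4))/302 = (43 - 2*(-3))*(1/302) = (43 + 6)*(1/302) = 49*(1/302) = 49/302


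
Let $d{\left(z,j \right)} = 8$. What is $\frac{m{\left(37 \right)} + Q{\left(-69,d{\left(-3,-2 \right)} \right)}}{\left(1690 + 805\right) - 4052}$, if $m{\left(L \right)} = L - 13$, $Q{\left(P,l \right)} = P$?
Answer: $\frac{5}{173} \approx 0.028902$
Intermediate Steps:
$m{\left(L \right)} = -13 + L$ ($m{\left(L \right)} = L - 13 = -13 + L$)
$\frac{m{\left(37 \right)} + Q{\left(-69,d{\left(-3,-2 \right)} \right)}}{\left(1690 + 805\right) - 4052} = \frac{\left(-13 + 37\right) - 69}{\left(1690 + 805\right) - 4052} = \frac{24 - 69}{2495 - 4052} = - \frac{45}{-1557} = \left(-45\right) \left(- \frac{1}{1557}\right) = \frac{5}{173}$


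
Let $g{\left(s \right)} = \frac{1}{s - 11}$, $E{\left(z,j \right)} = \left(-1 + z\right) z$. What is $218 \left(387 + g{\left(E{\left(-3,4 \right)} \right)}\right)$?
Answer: $84584$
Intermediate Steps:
$E{\left(z,j \right)} = z \left(-1 + z\right)$
$g{\left(s \right)} = \frac{1}{-11 + s}$
$218 \left(387 + g{\left(E{\left(-3,4 \right)} \right)}\right) = 218 \left(387 + \frac{1}{-11 - 3 \left(-1 - 3\right)}\right) = 218 \left(387 + \frac{1}{-11 - -12}\right) = 218 \left(387 + \frac{1}{-11 + 12}\right) = 218 \left(387 + 1^{-1}\right) = 218 \left(387 + 1\right) = 218 \cdot 388 = 84584$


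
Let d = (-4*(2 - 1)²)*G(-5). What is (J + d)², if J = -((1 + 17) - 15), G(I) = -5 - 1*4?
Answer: 1089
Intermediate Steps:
G(I) = -9 (G(I) = -5 - 4 = -9)
J = -3 (J = -(18 - 15) = -1*3 = -3)
d = 36 (d = -4*(2 - 1)²*(-9) = -4*1²*(-9) = -4*1*(-9) = -4*(-9) = 36)
(J + d)² = (-3 + 36)² = 33² = 1089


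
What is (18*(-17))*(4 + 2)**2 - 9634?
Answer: -20650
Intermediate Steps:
(18*(-17))*(4 + 2)**2 - 9634 = -306*6**2 - 9634 = -306*36 - 9634 = -11016 - 9634 = -20650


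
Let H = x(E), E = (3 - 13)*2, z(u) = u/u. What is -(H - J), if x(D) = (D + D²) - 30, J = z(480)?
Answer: -349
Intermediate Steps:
z(u) = 1
E = -20 (E = -10*2 = -20)
J = 1
x(D) = -30 + D + D²
H = 350 (H = -30 - 20 + (-20)² = -30 - 20 + 400 = 350)
-(H - J) = -(350 - 1*1) = -(350 - 1) = -1*349 = -349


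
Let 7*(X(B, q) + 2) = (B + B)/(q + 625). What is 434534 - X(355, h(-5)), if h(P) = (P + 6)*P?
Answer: 188588553/434 ≈ 4.3454e+5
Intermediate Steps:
h(P) = P*(6 + P) (h(P) = (6 + P)*P = P*(6 + P))
X(B, q) = -2 + 2*B/(7*(625 + q)) (X(B, q) = -2 + ((B + B)/(q + 625))/7 = -2 + ((2*B)/(625 + q))/7 = -2 + (2*B/(625 + q))/7 = -2 + 2*B/(7*(625 + q)))
434534 - X(355, h(-5)) = 434534 - 2*(-4375 + 355 - (-35)*(6 - 5))/(7*(625 - 5*(6 - 5))) = 434534 - 2*(-4375 + 355 - (-35))/(7*(625 - 5*1)) = 434534 - 2*(-4375 + 355 - 7*(-5))/(7*(625 - 5)) = 434534 - 2*(-4375 + 355 + 35)/(7*620) = 434534 - 2*(-3985)/(7*620) = 434534 - 1*(-797/434) = 434534 + 797/434 = 188588553/434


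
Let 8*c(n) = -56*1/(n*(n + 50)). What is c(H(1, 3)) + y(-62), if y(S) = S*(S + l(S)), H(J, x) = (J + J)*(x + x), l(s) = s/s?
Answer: 2813801/744 ≈ 3782.0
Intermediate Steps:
l(s) = 1
H(J, x) = 4*J*x (H(J, x) = (2*J)*(2*x) = 4*J*x)
y(S) = S*(1 + S) (y(S) = S*(S + 1) = S*(1 + S))
c(n) = -7/(n*(50 + n)) (c(n) = (-56*1/(n*(n + 50)))/8 = (-56*1/(n*(50 + n)))/8 = (-56/(n*(50 + n)))/8 = -7/(n*(50 + n)))
c(H(1, 3)) + y(-62) = -7/((4*1*3)*(50 + 4*1*3)) - 62*(1 - 62) = -7/(12*(50 + 12)) - 62*(-61) = -7*1/12/62 + 3782 = -7*1/12*1/62 + 3782 = -7/744 + 3782 = 2813801/744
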